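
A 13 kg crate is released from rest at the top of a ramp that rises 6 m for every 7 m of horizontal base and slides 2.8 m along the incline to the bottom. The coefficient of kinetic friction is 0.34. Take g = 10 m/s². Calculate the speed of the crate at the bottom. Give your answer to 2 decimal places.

4.69 m/s

The weight component along the incline is mg sin 40.60° = 84.603 N and the normal force is N = mg cos 40.60° = 98.703 N.
Friction up the slope is f = μN = 0.34 × 98.703 = 33.559 N, so the net downslope force is 84.603 − 33.559 = 51.044 N and a = 51.044 / 13 = 3.9265 m/s².
Starting from rest over a distance of 2.8 m, v² = 2aL = 2 × 3.9265 × 2.8 = 21.9884, so v = 4.6892 m/s.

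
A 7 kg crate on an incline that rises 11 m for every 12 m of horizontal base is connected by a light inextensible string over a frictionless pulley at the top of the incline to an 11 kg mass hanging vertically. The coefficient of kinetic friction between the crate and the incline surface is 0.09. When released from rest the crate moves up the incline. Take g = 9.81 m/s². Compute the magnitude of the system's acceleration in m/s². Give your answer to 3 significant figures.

For the crate on the incline: the weight component along the slope is m₁g sin 42.51° = 7 × 9.81 × 0.6757 = 46.400 N and the normal force is N = m₁g cos 42.51° = 50.620 N.
Kinetic friction opposes the crate's motion up the incline: f = μN = 0.09 × 50.620 = 4.556 N acting down the slope.
Newton's second law for the crate (up-slope positive): T − 46.400 − 4.556 = 7 a. For the hanging mass (downward positive): 11 × 9.81 − T = 11 a.
Adding the two equations eliminates T: 56.954 = 18 a, so a = 3.1641 m/s².

3.16 m/s²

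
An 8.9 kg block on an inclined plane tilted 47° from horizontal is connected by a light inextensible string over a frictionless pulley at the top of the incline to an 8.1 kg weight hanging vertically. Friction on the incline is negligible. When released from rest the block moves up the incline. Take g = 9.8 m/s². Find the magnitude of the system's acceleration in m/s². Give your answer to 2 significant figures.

For the block on the incline: the weight component along the slope is m₁g sin 47° = 8.9 × 9.8 × 0.7314 = 63.793 N and the normal force is N = m₁g cos 47° = 59.484 N.
Newton's second law for the block (up-slope positive): T − 63.793 = 8.9 a. For the hanging weight (downward positive): 8.1 × 9.8 − T = 8.1 a.
Adding the two equations eliminates T: 15.587 = 17 a, so a = 0.9169 m/s².

0.92 m/s²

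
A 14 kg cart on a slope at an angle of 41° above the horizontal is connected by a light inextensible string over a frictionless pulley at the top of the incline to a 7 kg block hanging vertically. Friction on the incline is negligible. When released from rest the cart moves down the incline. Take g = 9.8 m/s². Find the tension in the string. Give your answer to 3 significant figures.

For the cart on the incline: the weight component along the slope is m₁g sin 41° = 14 × 9.8 × 0.6561 = 90.017 N and the normal force is N = m₁g cos 41° = 103.546 N.
Newton's second law for the cart (down-slope positive): 90.017 − T = 14 a. For the hanging block (upward positive): T − 7 × 9.8 = 7 a.
Adding the two equations eliminates T: 21.417 = 21 a, so a = 1.0199 m/s².
Then from the hanging block's equation, T = 7 × (9.8 + 1.0199) = 75.739 N.

75.7 N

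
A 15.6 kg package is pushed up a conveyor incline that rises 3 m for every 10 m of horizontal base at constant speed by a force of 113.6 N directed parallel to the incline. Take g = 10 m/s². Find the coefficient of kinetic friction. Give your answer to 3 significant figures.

0.460

At constant speed ΣF = 0 along the incline. The applied 113.6 N acts up the slope; the weight component mg sin 16.70° = 44.826 N and kinetic friction μN both act down the slope.
So 113.6 = 44.826 + μ × 149.421, giving μ = (113.6 − 44.826) / 149.421 = 0.4603.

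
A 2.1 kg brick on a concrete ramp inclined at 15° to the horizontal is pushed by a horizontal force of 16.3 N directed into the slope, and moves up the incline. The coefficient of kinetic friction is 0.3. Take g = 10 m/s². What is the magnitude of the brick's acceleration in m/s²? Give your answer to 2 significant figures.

1.4 m/s²

The horizontal push has components F cos 15° = 16.3 × 0.9659 = 15.744 N up the incline and F sin 15° = 16.3 × 0.2588 = 4.218 N pressing into the surface.
The normal force is therefore N = mg cos 15° + F sin 15° = 20.284 + 4.218 = 24.502 N, and kinetic friction down the slope is μN = 0.3 × 24.502 = 7.351 N.
Along the incline: F cos 15° − mg sin 15° − μN = ma, so 15.744 − 5.435 − 7.351 = 2.1 a, giving a = 1.4086 m/s².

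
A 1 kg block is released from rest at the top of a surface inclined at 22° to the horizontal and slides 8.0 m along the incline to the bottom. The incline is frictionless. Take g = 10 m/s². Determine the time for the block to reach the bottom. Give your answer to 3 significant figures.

The weight component along the incline is mg sin 22° = 3.746 N and the normal force is N = mg cos 22° = 9.272 N.
With no friction, a = g sin 22° = 3.7461 m/s².
Starting from rest, L = ½at², so t = √(2L/a) = √(2 × 8.0 / 3.7461) = 2.0667 s.

2.07 s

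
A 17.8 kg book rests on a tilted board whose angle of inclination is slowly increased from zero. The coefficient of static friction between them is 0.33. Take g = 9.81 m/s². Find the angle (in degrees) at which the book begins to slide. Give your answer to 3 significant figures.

At the threshold of sliding, static friction is at its maximum μ_s N and exactly balances the weight component along the incline: mg sin θ = μ_s mg cos θ.
Hence tan θ = μ_s = 0.33, so θ = arctan(0.33) = 18.2629°.

18.3°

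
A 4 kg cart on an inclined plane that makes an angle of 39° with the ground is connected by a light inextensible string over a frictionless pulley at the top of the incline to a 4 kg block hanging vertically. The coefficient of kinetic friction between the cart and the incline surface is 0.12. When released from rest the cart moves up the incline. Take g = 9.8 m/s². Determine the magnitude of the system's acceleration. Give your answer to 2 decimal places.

For the cart on the incline: the weight component along the slope is m₁g sin 39° = 4 × 9.8 × 0.6293 = 24.669 N and the normal force is N = m₁g cos 39° = 30.464 N.
Kinetic friction opposes the cart's motion up the incline: f = μN = 0.12 × 30.464 = 3.656 N acting down the slope.
Newton's second law for the cart (up-slope positive): T − 24.669 − 3.656 = 4 a. For the hanging block (downward positive): 4 × 9.8 − T = 4 a.
Adding the two equations eliminates T: 10.875 = 8 a, so a = 1.3594 m/s².

1.36 m/s²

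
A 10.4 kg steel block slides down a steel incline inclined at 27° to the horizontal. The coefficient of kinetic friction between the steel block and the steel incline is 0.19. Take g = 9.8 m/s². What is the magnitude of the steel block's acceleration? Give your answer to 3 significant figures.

Resolving the weight along the incline: the component pulling the steel block down the slope is mg sin 27° = 10.4 × 9.8 × 0.4540 = 46.272 N, and the normal force is N = mg cos 27° = 10.4 × 9.8 × 0.8910 = 90.811 N.
Kinetic friction acts up the slope with magnitude f = μN = 0.19 × 90.811 = 17.254 N.
Net force along the incline is 46.272 − 17.254 = 29.018 N, so a = 29.018 / 10.4 = 2.7902 m/s².

2.79 m/s²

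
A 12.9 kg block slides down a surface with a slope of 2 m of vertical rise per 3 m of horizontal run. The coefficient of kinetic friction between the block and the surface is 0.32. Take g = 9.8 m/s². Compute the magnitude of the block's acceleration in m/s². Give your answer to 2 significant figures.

Resolving the weight along the incline: the component pulling the block down the slope is mg sin 33.69° = 12.9 × 9.8 × 0.5547 = 70.125 N, and the normal force is N = mg cos 33.69° = 12.9 × 9.8 × 0.8321 = 105.194 N.
Kinetic friction acts up the slope with magnitude f = μN = 0.32 × 105.194 = 33.662 N.
Net force along the incline is 70.125 − 33.662 = 36.463 N, so a = 36.463 / 12.9 = 2.8266 m/s².

2.8 m/s²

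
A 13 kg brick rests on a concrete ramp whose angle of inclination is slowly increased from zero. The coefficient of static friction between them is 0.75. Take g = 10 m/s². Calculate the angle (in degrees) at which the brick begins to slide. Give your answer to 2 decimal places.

At the threshold of sliding, static friction is at its maximum μ_s N and exactly balances the weight component along the incline: mg sin θ = μ_s mg cos θ.
Hence tan θ = μ_s = 0.75, so θ = arctan(0.75) = 36.8699°.

36.87°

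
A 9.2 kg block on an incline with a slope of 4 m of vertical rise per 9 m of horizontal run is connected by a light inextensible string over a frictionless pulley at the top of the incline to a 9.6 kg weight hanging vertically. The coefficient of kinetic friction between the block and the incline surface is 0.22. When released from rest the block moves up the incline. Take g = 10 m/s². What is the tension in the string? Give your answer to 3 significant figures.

For the block on the incline: the weight component along the slope is m₁g sin 23.96° = 9.2 × 10 × 0.4061 = 37.361 N and the normal force is N = m₁g cos 23.96° = 84.071 N.
Kinetic friction opposes the block's motion up the incline: f = μN = 0.22 × 84.071 = 18.496 N acting down the slope.
Newton's second law for the block (up-slope positive): T − 37.361 − 18.496 = 9.2 a. For the hanging weight (downward positive): 9.6 × 10 − T = 9.6 a.
Adding the two equations eliminates T: 40.143 = 18.8 a, so a = 2.1353 m/s².
Then from the hanging weight's equation, T = 9.6 × (10 − 2.1353) = 75.501 N.

75.5 N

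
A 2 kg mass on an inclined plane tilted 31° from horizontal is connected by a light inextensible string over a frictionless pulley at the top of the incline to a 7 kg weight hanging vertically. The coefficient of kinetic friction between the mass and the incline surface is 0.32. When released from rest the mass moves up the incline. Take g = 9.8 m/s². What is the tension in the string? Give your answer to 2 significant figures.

27 N

For the mass on the incline: the weight component along the slope is m₁g sin 31° = 2 × 9.8 × 0.5150 = 10.094 N and the normal force is N = m₁g cos 31° = 16.800 N.
Kinetic friction opposes the mass's motion up the incline: f = μN = 0.32 × 16.800 = 5.376 N acting down the slope.
Newton's second law for the mass (up-slope positive): T − 10.094 − 5.376 = 2 a. For the hanging weight (downward positive): 7 × 9.8 − T = 7 a.
Adding the two equations eliminates T: 53.130 = 9 a, so a = 5.9033 m/s².
Then from the hanging weight's equation, T = 7 × (9.8 − 5.9033) = 27.277 N.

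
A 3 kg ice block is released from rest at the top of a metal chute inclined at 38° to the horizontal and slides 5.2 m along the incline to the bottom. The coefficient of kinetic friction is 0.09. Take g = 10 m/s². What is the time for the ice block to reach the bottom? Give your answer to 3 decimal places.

1.382 s

The weight component along the incline is mg sin 38° = 18.470 N and the normal force is N = mg cos 38° = 23.640 N.
Friction up the slope is f = μN = 0.09 × 23.640 = 2.128 N, so the net downslope force is 18.470 − 2.128 = 16.342 N and a = 16.342 / 3 = 5.4473 m/s².
Starting from rest, L = ½at², so t = √(2L/a) = √(2 × 5.2 / 5.4473) = 1.3817 s.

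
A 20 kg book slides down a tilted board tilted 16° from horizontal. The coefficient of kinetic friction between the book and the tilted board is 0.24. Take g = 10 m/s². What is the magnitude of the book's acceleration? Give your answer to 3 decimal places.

0.449 m/s²

Resolving the weight along the incline: the component pulling the book down the slope is mg sin 16° = 20 × 10 × 0.2756 = 55.120 N, and the normal force is N = mg cos 16° = 20 × 10 × 0.9613 = 192.260 N.
Kinetic friction acts up the slope with magnitude f = μN = 0.24 × 192.260 = 46.142 N.
Net force along the incline is 55.120 − 46.142 = 8.978 N, so a = 8.978 / 20 = 0.4489 m/s².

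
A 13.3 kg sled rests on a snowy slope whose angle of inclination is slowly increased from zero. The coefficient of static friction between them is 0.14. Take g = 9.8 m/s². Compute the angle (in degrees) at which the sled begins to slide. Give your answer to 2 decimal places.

7.97°

At the threshold of sliding, static friction is at its maximum μ_s N and exactly balances the weight component along the incline: mg sin θ = μ_s mg cos θ.
Hence tan θ = μ_s = 0.14, so θ = arctan(0.14) = 7.9696°.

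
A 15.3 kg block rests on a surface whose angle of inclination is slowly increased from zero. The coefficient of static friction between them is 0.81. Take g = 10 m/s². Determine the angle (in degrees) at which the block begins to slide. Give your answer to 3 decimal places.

At the threshold of sliding, static friction is at its maximum μ_s N and exactly balances the weight component along the incline: mg sin θ = μ_s mg cos θ.
Hence tan θ = μ_s = 0.81, so θ = arctan(0.81) = 39.0075°.

39.007°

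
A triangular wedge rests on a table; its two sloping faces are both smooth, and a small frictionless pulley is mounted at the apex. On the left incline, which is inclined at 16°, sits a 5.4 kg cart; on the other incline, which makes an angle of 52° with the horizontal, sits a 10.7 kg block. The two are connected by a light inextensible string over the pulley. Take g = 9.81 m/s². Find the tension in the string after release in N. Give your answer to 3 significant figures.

Resolve each weight along its own incline: the 5.4 kg mass has component 5.4 × 9.81 × sin 16° = 14.602 N down its slope, and the 10.7 kg mass has 10.7 × 9.81 × sin 52° = 82.715 N down its slope.
The 10.7 kg side's 82.715 N exceeds the other side's 14.602 N, so that mass slides down and the 5.4 kg mass slides up. Taking that direction as positive, Newton's second law for the whole system gives 82.715 − 14.602 = (5.4 + 10.7) a, so a = 68.113 / 16.1 = 4.2306 m/s².
For the 5.4 kg mass (up-slope positive): T − 14.602 = 5.4 × 4.2306, so T = 37.447 N.

37.4 N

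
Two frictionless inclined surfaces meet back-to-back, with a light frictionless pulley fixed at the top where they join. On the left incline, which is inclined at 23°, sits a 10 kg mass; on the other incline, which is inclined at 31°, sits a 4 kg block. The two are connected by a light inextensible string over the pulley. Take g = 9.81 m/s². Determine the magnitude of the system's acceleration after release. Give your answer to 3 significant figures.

1.29 m/s²

Resolve each weight along its own incline: the 10 kg mass has component 10 × 9.81 × sin 23° = 38.331 N down its slope, and the 4 kg mass has 4 × 9.81 × sin 31° = 20.210 N down its slope.
The 10 kg side's 38.331 N exceeds the other side's 20.210 N, so that mass slides down and the 4 kg mass slides up. Taking that direction as positive, Newton's second law for the whole system gives 38.331 − 20.210 = (10 + 4) a, so a = 18.121 / 14 = 1.2944 m/s².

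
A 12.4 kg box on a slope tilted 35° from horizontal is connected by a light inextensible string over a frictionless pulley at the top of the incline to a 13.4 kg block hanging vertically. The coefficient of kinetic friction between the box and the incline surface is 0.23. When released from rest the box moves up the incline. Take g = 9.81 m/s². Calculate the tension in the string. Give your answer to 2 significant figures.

For the box on the incline: the weight component along the slope is m₁g sin 35° = 12.4 × 9.81 × 0.5736 = 69.775 N and the normal force is N = m₁g cos 35° = 99.645 N.
Kinetic friction opposes the box's motion up the incline: f = μN = 0.23 × 99.645 = 22.918 N acting down the slope.
Newton's second law for the box (up-slope positive): T − 69.775 − 22.918 = 12.4 a. For the hanging block (downward positive): 13.4 × 9.81 − T = 13.4 a.
Adding the two equations eliminates T: 38.761 = 25.8 a, so a = 1.5024 m/s².
Then from the hanging block's equation, T = 13.4 × (9.81 − 1.5024) = 111.322 N.

110 N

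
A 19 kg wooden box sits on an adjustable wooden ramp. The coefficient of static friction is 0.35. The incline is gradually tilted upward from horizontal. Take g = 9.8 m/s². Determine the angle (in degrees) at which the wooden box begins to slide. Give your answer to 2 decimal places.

19.29°

At the threshold of sliding, static friction is at its maximum μ_s N and exactly balances the weight component along the incline: mg sin θ = μ_s mg cos θ.
Hence tan θ = μ_s = 0.35, so θ = arctan(0.35) = 19.2900°.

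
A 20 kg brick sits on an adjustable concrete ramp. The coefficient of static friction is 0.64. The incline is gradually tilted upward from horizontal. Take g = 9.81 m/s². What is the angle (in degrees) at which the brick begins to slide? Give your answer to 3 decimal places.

At the threshold of sliding, static friction is at its maximum μ_s N and exactly balances the weight component along the incline: mg sin θ = μ_s mg cos θ.
Hence tan θ = μ_s = 0.64, so θ = arctan(0.64) = 32.6192°.

32.619°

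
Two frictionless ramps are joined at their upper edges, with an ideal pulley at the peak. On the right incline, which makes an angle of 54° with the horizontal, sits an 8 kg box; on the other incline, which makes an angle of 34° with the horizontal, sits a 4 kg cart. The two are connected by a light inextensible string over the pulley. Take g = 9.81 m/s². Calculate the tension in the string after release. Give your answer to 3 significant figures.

Resolve each weight along its own incline: the 8 kg mass has component 8 × 9.81 × sin 54° = 63.492 N down its slope, and the 4 kg mass has 4 × 9.81 × sin 34° = 21.943 N down its slope.
The 8 kg side's 63.492 N exceeds the other side's 21.943 N, so that mass slides down and the 4 kg mass slides up. Taking that direction as positive, Newton's second law for the whole system gives 63.492 − 21.943 = (8 + 4) a, so a = 41.549 / 12 = 3.4624 m/s².
For the 4 kg mass (up-slope positive): T − 21.943 = 4 × 3.4624, so T = 35.793 N.

35.8 N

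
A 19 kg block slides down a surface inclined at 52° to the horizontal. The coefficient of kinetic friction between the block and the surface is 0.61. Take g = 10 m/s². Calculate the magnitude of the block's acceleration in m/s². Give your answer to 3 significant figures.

4.12 m/s²

Resolving the weight along the incline: the component pulling the block down the slope is mg sin 52° = 19 × 10 × 0.7880 = 149.720 N, and the normal force is N = mg cos 52° = 19 × 10 × 0.6157 = 116.983 N.
Kinetic friction acts up the slope with magnitude f = μN = 0.61 × 116.983 = 71.360 N.
Net force along the incline is 149.720 − 71.360 = 78.360 N, so a = 78.360 / 19 = 4.1242 m/s².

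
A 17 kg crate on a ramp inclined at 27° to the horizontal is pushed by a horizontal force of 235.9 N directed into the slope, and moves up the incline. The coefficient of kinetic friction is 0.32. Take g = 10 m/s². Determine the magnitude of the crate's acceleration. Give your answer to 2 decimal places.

The horizontal push has components F cos 27° = 235.9 × 0.8910 = 210.187 N up the incline and F sin 27° = 235.9 × 0.4540 = 107.099 N pressing into the surface.
The normal force is therefore N = mg cos 27° + F sin 27° = 151.470 + 107.099 = 258.569 N, and kinetic friction down the slope is μN = 0.32 × 258.569 = 82.742 N.
Along the incline: F cos 27° − mg sin 27° − μN = ma, so 210.187 − 77.180 − 82.742 = 17 a, giving a = 2.9568 m/s².

2.96 m/s²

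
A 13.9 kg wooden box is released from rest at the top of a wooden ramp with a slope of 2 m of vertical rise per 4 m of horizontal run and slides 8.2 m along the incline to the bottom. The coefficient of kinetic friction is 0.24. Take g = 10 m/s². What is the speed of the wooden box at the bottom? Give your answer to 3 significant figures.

6.18 m/s

The weight component along the incline is mg sin 26.57° = 62.163 N and the normal force is N = mg cos 26.57° = 124.325 N.
Friction up the slope is f = μN = 0.24 × 124.325 = 29.838 N, so the net downslope force is 62.163 − 29.838 = 32.325 N and a = 32.325 / 13.9 = 2.3255 m/s².
Starting from rest over a distance of 8.2 m, v² = 2aL = 2 × 2.3255 × 8.2 = 38.1382, so v = 6.1756 m/s.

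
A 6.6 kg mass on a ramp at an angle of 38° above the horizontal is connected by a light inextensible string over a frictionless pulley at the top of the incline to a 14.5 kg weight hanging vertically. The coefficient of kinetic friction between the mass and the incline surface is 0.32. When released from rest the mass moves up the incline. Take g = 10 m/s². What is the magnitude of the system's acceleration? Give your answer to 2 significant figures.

For the mass on the incline: the weight component along the slope is m₁g sin 38° = 6.6 × 10 × 0.6157 = 40.636 N and the normal force is N = m₁g cos 38° = 52.009 N.
Kinetic friction opposes the mass's motion up the incline: f = μN = 0.32 × 52.009 = 16.643 N acting down the slope.
Newton's second law for the mass (up-slope positive): T − 40.636 − 16.643 = 6.6 a. For the hanging weight (downward positive): 14.5 × 10 − T = 14.5 a.
Adding the two equations eliminates T: 87.721 = 21.1 a, so a = 4.1574 m/s².

4.2 m/s²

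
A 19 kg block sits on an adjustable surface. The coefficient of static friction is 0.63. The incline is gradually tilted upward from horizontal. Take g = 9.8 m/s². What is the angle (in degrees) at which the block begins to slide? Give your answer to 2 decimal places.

At the threshold of sliding, static friction is at its maximum μ_s N and exactly balances the weight component along the incline: mg sin θ = μ_s mg cos θ.
Hence tan θ = μ_s = 0.63, so θ = arctan(0.63) = 32.2109°.

32.21°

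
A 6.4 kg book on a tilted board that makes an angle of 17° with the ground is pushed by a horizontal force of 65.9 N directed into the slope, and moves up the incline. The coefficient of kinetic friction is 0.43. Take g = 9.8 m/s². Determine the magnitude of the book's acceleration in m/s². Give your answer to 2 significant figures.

1.7 m/s²

The horizontal push has components F cos 17° = 65.9 × 0.9563 = 63.020 N up the incline and F sin 17° = 65.9 × 0.2924 = 19.269 N pressing into the surface.
The normal force is therefore N = mg cos 17° + F sin 17° = 59.979 + 19.269 = 79.248 N, and kinetic friction down the slope is μN = 0.43 × 79.248 = 34.077 N.
Along the incline: F cos 17° − mg sin 17° − μN = ma, so 63.020 − 18.339 − 34.077 = 6.4 a, giving a = 1.6569 m/s².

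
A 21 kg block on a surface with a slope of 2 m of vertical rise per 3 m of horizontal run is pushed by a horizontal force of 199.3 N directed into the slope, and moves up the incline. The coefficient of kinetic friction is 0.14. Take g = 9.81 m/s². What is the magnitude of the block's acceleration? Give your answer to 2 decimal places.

0.58 m/s²

The horizontal push has components F cos 33.69° = 199.3 × 0.8321 = 165.838 N up the incline and F sin 33.69° = 199.3 × 0.5547 = 110.552 N pressing into the surface.
The normal force is therefore N = mg cos 33.69° + F sin 33.69° = 171.421 + 110.552 = 281.973 N, and kinetic friction down the slope is μN = 0.14 × 281.973 = 39.476 N.
Along the incline: F cos 33.69° − mg sin 33.69° − μN = ma, so 165.838 − 114.274 − 39.476 = 21 a, giving a = 0.5756 m/s².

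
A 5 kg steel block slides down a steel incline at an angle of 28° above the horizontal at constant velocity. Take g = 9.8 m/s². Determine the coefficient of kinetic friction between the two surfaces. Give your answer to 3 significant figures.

0.532

At constant velocity the net force along the incline is zero: mg sin 28° = μ mg cos 28°.
So μ = tan 28° = 0.4695 / 0.8829 = 0.5318.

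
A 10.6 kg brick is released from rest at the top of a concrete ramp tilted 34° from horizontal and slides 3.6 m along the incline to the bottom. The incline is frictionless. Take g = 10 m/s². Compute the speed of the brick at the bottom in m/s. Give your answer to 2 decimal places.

The weight component along the incline is mg sin 34° = 59.274 N and the normal force is N = mg cos 34° = 87.878 N.
With no friction, a = g sin 34° = 5.5919 m/s².
Starting from rest over a distance of 3.6 m, v² = 2aL = 2 × 5.5919 × 3.6 = 40.2617, so v = 6.3452 m/s.

6.35 m/s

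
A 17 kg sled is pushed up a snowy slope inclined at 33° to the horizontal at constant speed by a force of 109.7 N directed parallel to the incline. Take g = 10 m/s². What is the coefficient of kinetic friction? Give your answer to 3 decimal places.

0.120

At constant speed ΣF = 0 along the incline. The applied 109.7 N acts up the slope; the weight component mg sin 33° = 92.589 N and kinetic friction μN both act down the slope.
So 109.7 = 92.589 + μ × 142.574, giving μ = (109.7 − 92.589) / 142.574 = 0.1200.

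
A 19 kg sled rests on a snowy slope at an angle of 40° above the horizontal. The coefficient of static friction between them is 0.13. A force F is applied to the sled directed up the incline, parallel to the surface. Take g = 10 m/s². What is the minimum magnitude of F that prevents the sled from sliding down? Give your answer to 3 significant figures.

The normal force is N = mg cos 40° = 145.548 N. With F at its minimum the sled is on the verge of sliding down, so static friction is at its maximum μ_s N = 0.13 × 145.548 = 18.921 N and acts up the slope.
Equilibrium along the incline: F + μ_s N = mg sin 40°, so F = 122.130 − 18.921 = 103.209 N.

103 N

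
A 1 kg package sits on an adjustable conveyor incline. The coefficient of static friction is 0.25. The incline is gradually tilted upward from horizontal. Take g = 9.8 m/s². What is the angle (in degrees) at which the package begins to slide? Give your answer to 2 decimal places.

At the threshold of sliding, static friction is at its maximum μ_s N and exactly balances the weight component along the incline: mg sin θ = μ_s mg cos θ.
Hence tan θ = μ_s = 0.25, so θ = arctan(0.25) = 14.0362°.

14.04°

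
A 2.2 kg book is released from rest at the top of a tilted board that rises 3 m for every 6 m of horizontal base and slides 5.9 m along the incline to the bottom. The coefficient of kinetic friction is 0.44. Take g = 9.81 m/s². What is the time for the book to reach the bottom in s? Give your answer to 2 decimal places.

The weight component along the incline is mg sin 26.57° = 9.652 N and the normal force is N = mg cos 26.57° = 19.304 N.
Friction up the slope is f = μN = 0.44 × 19.304 = 8.494 N, so the net downslope force is 9.652 − 8.494 = 1.158 N and a = 1.158 / 2.2 = 0.5264 m/s².
Starting from rest, L = ½at², so t = √(2L/a) = √(2 × 5.9 / 0.5264) = 4.7346 s.

4.73 s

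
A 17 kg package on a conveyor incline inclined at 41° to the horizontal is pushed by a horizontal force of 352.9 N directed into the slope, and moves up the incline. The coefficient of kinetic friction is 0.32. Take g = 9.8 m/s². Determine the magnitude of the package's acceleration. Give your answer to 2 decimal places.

2.51 m/s²

The horizontal push has components F cos 41° = 352.9 × 0.7547 = 266.334 N up the incline and F sin 41° = 352.9 × 0.6561 = 231.538 N pressing into the surface.
The normal force is therefore N = mg cos 41° + F sin 41° = 125.733 + 231.538 = 357.271 N, and kinetic friction down the slope is μN = 0.32 × 357.271 = 114.327 N.
Along the incline: F cos 41° − mg sin 41° − μN = ma, so 266.334 − 109.306 − 114.327 = 17 a, giving a = 2.5118 m/s².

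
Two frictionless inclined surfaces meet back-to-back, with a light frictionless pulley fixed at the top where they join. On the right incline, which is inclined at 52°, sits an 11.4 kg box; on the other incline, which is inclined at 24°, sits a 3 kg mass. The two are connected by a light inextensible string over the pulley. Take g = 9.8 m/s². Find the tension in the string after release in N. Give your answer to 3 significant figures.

Resolve each weight along its own incline: the 11.4 kg mass has component 11.4 × 9.8 × sin 52° = 88.037 N down its slope, and the 3 kg mass has 3 × 9.8 × sin 24° = 11.958 N down its slope.
The 11.4 kg side's 88.037 N exceeds the other side's 11.958 N, so that mass slides down and the 3 kg mass slides up. Taking that direction as positive, Newton's second law for the whole system gives 88.037 − 11.958 = (11.4 + 3) a, so a = 76.079 / 14.4 = 5.2833 m/s².
For the 3 kg mass (up-slope positive): T − 11.958 = 3 × 5.2833, so T = 27.808 N.

27.8 N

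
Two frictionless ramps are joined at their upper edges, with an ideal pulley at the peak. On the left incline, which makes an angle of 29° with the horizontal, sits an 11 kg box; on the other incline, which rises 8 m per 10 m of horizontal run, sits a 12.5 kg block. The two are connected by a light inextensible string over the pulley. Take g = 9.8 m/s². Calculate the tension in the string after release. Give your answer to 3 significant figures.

Resolve each weight along its own incline: the 11 kg mass has component 11 × 9.8 × sin 29° = 52.262 N down its slope, and the 12.5 kg mass has 12.5 × 9.8 × sin 38.66° = 76.525 N down its slope.
The 12.5 kg side's 76.525 N exceeds the other side's 52.262 N, so that mass slides down and the 11 kg mass slides up. Taking that direction as positive, Newton's second law for the whole system gives 76.525 − 52.262 = (11 + 12.5) a, so a = 24.263 / 23.5 = 1.0325 m/s².
For the 11 kg mass (up-slope positive): T − 52.262 = 11 × 1.0325, so T = 63.620 N.

63.6 N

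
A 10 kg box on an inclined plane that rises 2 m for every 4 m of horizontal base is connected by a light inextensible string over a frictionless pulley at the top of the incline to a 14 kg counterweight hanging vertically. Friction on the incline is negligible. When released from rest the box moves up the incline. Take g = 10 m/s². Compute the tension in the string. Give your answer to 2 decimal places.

84.42 N

For the box on the incline: the weight component along the slope is m₁g sin 26.57° = 10 × 10 × 0.4472 = 44.720 N and the normal force is N = m₁g cos 26.57° = 89.443 N.
Newton's second law for the box (up-slope positive): T − 44.720 = 10 a. For the hanging counterweight (downward positive): 14 × 10 − T = 14 a.
Adding the two equations eliminates T: 95.280 = 24 a, so a = 3.9700 m/s².
Then from the hanging counterweight's equation, T = 14 × (10 − 3.9700) = 84.420 N.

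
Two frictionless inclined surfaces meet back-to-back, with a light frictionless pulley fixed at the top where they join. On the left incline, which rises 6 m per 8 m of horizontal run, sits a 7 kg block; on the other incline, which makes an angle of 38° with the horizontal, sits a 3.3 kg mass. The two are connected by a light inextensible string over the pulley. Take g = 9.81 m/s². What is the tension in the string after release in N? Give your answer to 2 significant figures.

27 N

Resolve each weight along its own incline: the 7 kg mass has component 7 × 9.81 × sin 36.87° = 41.202 N down its slope, and the 3.3 kg mass has 3.3 × 9.81 × sin 38° = 19.931 N down its slope.
The 7 kg side's 41.202 N exceeds the other side's 19.931 N, so that mass slides down and the 3.3 kg mass slides up. Taking that direction as positive, Newton's second law for the whole system gives 41.202 − 19.931 = (7 + 3.3) a, so a = 21.271 / 10.3 = 2.0651 m/s².
For the 3.3 kg mass (up-slope positive): T − 19.931 = 3.3 × 2.0651, so T = 26.746 N.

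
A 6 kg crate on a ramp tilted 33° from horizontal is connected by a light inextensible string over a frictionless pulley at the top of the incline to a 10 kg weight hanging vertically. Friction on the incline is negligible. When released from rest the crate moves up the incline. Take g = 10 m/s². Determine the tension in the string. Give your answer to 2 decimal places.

For the crate on the incline: the weight component along the slope is m₁g sin 33° = 6 × 10 × 0.5446 = 32.676 N and the normal force is N = m₁g cos 33° = 50.320 N.
Newton's second law for the crate (up-slope positive): T − 32.676 = 6 a. For the hanging weight (downward positive): 10 × 10 − T = 10 a.
Adding the two equations eliminates T: 67.324 = 16 a, so a = 4.2077 m/s².
Then from the hanging weight's equation, T = 10 × (10 − 4.2077) = 57.923 N.

57.92 N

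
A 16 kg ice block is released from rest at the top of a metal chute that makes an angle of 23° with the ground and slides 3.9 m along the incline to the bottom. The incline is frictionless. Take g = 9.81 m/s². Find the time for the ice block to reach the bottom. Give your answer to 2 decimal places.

1.43 s

The weight component along the incline is mg sin 23° = 61.329 N and the normal force is N = mg cos 23° = 144.482 N.
With no friction, a = g sin 23° = 3.8331 m/s².
Starting from rest, L = ½at², so t = √(2L/a) = √(2 × 3.9 / 3.8331) = 1.4265 s.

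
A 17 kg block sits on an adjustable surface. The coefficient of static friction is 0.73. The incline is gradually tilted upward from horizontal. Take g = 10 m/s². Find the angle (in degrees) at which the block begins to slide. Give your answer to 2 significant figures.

36°

At the threshold of sliding, static friction is at its maximum μ_s N and exactly balances the weight component along the incline: mg sin θ = μ_s mg cos θ.
Hence tan θ = μ_s = 0.73, so θ = arctan(0.73) = 36.1294°.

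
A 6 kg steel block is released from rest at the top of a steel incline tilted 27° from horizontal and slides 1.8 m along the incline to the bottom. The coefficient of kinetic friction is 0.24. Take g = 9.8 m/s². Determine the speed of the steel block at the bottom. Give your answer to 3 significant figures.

The weight component along the incline is mg sin 27° = 26.695 N and the normal force is N = mg cos 27° = 52.391 N.
Friction up the slope is f = μN = 0.24 × 52.391 = 12.574 N, so the net downslope force is 26.695 − 12.574 = 14.121 N and a = 14.121 / 6 = 2.3535 m/s².
Starting from rest over a distance of 1.8 m, v² = 2aL = 2 × 2.3535 × 1.8 = 8.4726, so v = 2.9108 m/s.

2.91 m/s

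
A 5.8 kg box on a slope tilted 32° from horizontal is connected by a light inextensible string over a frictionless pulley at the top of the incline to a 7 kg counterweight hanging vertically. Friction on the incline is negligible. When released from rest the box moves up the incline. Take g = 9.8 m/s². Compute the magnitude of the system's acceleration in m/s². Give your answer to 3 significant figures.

For the box on the incline: the weight component along the slope is m₁g sin 32° = 5.8 × 9.8 × 0.5299 = 30.120 N and the normal force is N = m₁g cos 32° = 48.203 N.
Newton's second law for the box (up-slope positive): T − 30.120 = 5.8 a. For the hanging counterweight (downward positive): 7 × 9.8 − T = 7 a.
Adding the two equations eliminates T: 38.480 = 12.8 a, so a = 3.0062 m/s².

3.01 m/s²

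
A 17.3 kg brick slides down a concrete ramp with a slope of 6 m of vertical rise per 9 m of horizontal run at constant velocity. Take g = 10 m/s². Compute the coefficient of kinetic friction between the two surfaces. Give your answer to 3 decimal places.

0.667

At constant velocity the net force along the incline is zero: mg sin 33.69° = μ mg cos 33.69°.
So μ = tan 33.69° = 0.5547 / 0.8321 = 0.6666.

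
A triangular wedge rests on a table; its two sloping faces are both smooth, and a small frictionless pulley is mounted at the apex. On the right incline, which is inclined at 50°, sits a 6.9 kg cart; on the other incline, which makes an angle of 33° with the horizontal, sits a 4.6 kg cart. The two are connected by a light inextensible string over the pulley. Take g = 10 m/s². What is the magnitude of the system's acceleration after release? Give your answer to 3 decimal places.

Resolve each weight along its own incline: the 6.9 kg mass has component 6.9 × 10 × sin 50° = 52.857 N down its slope, and the 4.6 kg mass has 4.6 × 10 × sin 33° = 25.053 N down its slope.
The 6.9 kg side's 52.857 N exceeds the other side's 25.053 N, so that mass slides down and the 4.6 kg mass slides up. Taking that direction as positive, Newton's second law for the whole system gives 52.857 − 25.053 = (6.9 + 4.6) a, so a = 27.804 / 11.5 = 2.4177 m/s².

2.418 m/s²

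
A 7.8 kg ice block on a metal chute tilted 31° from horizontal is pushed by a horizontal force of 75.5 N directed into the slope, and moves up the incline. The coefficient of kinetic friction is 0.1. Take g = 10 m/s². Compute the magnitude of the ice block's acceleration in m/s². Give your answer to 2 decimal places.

1.79 m/s²

The horizontal push has components F cos 31° = 75.5 × 0.8572 = 64.719 N up the incline and F sin 31° = 75.5 × 0.5150 = 38.883 N pressing into the surface.
The normal force is therefore N = mg cos 31° + F sin 31° = 66.862 + 38.883 = 105.745 N, and kinetic friction down the slope is μN = 0.1 × 105.745 = 10.575 N.
Along the incline: F cos 31° − mg sin 31° − μN = ma, so 64.719 − 40.170 − 10.575 = 7.8 a, giving a = 1.7915 m/s².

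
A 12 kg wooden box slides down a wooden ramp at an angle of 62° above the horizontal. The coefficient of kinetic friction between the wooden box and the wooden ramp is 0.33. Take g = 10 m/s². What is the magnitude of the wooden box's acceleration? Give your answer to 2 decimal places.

7.28 m/s²

Resolving the weight along the incline: the component pulling the wooden box down the slope is mg sin 62° = 12 × 10 × 0.8829 = 105.948 N, and the normal force is N = mg cos 62° = 12 × 10 × 0.4695 = 56.340 N.
Kinetic friction acts up the slope with magnitude f = μN = 0.33 × 56.340 = 18.592 N.
Net force along the incline is 105.948 − 18.592 = 87.356 N, so a = 87.356 / 12 = 7.2797 m/s².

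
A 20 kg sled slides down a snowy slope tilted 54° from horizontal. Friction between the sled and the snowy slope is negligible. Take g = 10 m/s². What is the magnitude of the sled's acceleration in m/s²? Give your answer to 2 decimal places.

Resolving the weight along the incline: the component pulling the sled down the slope is mg sin 54° = 20 × 10 × 0.8090 = 161.800 N, and the normal force is N = mg cos 54° = 20 × 10 × 0.5878 = 117.560 N.
With no friction the net force along the incline is 161.800 N, so a = g sin 54° = 161.800 / 20 = 8.0900 m/s².

8.09 m/s²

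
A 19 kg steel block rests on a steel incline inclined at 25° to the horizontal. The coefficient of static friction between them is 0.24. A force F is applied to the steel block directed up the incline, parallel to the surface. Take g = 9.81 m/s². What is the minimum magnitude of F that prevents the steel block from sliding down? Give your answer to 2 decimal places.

The normal force is N = mg cos 25° = 168.927 N. With F at its minimum the steel block is on the verge of sliding down, so static friction is at its maximum μ_s N = 0.24 × 168.927 = 40.542 N and acts up the slope.
Equilibrium along the incline: F + μ_s N = mg sin 25°, so F = 78.772 − 40.542 = 38.230 N.

38.23 N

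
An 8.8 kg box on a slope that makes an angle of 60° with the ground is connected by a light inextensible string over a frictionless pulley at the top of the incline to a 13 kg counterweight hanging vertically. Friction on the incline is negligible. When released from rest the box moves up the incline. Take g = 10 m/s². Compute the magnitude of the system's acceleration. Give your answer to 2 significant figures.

2.5 m/s²

For the box on the incline: the weight component along the slope is m₁g sin 60° = 8.8 × 10 × 0.8660 = 76.208 N and the normal force is N = m₁g cos 60° = 44.000 N.
Newton's second law for the box (up-slope positive): T − 76.208 = 8.8 a. For the hanging counterweight (downward positive): 13 × 10 − T = 13 a.
Adding the two equations eliminates T: 53.792 = 21.8 a, so a = 2.4675 m/s².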